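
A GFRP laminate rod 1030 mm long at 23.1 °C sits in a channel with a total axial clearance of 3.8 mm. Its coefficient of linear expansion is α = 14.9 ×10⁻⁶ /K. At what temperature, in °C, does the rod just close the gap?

α·L₀·ΔT = 3.8 mm ⇒ ΔT = 3.8 / (14.9×10⁻⁶ × 1030.0) = 247.6 K.
T = 23.1 + 247.6 = 270.7 °C.

271 °C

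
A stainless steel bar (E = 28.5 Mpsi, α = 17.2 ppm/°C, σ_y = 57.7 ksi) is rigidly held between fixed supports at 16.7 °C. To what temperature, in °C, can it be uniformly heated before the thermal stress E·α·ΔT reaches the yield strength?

E = 28.5 Mpsi = 196.5 GPa.
σ_y = 57.7 ksi = 397.8 MPa.
E·α·ΔT = 397.8 MPa ⇒ ΔT = 397.8 / (196.5×10³ × 17.2×10⁻⁶) = 117.7 K.
T = 16.7 + 117.7 = 134.4 °C.

134 °C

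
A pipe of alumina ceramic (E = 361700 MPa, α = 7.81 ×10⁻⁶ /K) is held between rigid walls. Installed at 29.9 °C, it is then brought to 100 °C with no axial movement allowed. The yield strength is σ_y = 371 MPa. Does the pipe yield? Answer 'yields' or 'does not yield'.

does not yield

E = 361700 MPa = 361.7 GPa.
ΔT = 70.10 K. Constrained thermal stress σ = E·α·ΔT = 361.7×10³ MPa × 7.81×10⁻⁶ × 70.10 = 198 MPa (compressive).
Compare to σ_y = 371 MPa: σ < σ_y, so it does not yield.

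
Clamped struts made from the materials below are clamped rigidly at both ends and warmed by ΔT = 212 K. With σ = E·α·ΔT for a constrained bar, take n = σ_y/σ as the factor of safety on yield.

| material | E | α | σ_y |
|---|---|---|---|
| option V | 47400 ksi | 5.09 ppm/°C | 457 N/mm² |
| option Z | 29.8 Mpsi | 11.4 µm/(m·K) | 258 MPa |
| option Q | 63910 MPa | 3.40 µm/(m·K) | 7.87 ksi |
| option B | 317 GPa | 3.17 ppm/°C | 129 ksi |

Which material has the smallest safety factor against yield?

option Z

Converting E to GPa, α to ×10⁻⁶/K, σ_y to MPa, then σ and n for each:
  option V: E = 326.8, α = 5.09, σ_y = 457.0 → σ = 353 MPa, n = 1.30
  option Z: E = 205.5, α = 11.4, σ_y = 258.0 → σ = 497 MPa, n = 0.520
  option Q: E = 63.91, α = 3.40, σ_y = 54.26 → σ = 46.1 MPa, n = 1.18
  option B: E = 317.0, α = 3.17, σ_y = 889.4 → σ = 213 MPa, n = 4.17
Option Z has the lowest safety factor, n = 0.520.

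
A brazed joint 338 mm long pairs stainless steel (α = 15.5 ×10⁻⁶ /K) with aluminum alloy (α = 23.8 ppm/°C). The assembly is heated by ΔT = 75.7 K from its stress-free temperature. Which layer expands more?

α(stainless steel) = 15.5×10⁻⁶/K vs α(aluminum alloy) = 23.8×10⁻⁶/K.
Higher α expands more for the same ΔT: aluminum alloy.

aluminum alloy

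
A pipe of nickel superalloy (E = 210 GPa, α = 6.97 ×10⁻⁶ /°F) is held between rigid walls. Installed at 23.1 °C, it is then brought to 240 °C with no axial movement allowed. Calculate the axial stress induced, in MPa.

α = 6.97×10⁻⁶/°F × 9/5 = 12.5×10⁻⁶/K.
ΔT = 216.9 K. Constrained thermal stress σ = E·α·ΔT = 210.0×10³ MPa × 12.5×10⁻⁶ × 216.9 = 571 MPa (compressive).

571 MPa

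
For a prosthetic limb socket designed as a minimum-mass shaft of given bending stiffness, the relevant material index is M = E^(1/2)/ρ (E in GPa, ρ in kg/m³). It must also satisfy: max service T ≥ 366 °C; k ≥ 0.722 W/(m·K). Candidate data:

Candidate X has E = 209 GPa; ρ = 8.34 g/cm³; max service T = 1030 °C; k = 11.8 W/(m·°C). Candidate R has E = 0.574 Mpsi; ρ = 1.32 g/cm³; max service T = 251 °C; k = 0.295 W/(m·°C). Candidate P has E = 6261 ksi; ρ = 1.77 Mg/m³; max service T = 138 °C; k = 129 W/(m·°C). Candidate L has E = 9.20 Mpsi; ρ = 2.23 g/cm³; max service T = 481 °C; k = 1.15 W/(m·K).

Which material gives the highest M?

candidate L

Screen on constraints: max service T ≥ 366 °C; k ≥ 0.722 W/(m·K). Survivors: candidate X, candidate L.
Normalizing units and computing the index:
  candidate X: E = 209.0 GPa, ρ = 8340 kg/m³
  candidate L: E = 63.43 GPa, ρ = 2230 kg/m³
  candidate L: M = 3.57×10⁻³
  candidate X: M = 1.73×10⁻³
Candidate L has the largest M.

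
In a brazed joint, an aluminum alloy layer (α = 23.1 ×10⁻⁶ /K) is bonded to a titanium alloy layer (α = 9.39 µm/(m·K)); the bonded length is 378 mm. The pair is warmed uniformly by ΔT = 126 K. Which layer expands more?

α(aluminum alloy) = 23.1×10⁻⁶/K vs α(titanium alloy) = 9.39×10⁻⁶/K.
Higher α expands more for the same ΔT: aluminum alloy.

aluminum alloy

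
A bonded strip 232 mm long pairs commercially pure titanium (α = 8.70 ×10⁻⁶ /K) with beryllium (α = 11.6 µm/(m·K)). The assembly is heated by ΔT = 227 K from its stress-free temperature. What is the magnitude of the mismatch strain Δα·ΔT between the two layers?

6.58×10⁻⁴

Δα = |8.70 − 11.6|×10⁻⁶/K = 2.90×10⁻⁶/K.
Mismatch strain = Δα·ΔT = 2.90×10⁻⁶ × 227.0 = 6.58×10⁻⁴.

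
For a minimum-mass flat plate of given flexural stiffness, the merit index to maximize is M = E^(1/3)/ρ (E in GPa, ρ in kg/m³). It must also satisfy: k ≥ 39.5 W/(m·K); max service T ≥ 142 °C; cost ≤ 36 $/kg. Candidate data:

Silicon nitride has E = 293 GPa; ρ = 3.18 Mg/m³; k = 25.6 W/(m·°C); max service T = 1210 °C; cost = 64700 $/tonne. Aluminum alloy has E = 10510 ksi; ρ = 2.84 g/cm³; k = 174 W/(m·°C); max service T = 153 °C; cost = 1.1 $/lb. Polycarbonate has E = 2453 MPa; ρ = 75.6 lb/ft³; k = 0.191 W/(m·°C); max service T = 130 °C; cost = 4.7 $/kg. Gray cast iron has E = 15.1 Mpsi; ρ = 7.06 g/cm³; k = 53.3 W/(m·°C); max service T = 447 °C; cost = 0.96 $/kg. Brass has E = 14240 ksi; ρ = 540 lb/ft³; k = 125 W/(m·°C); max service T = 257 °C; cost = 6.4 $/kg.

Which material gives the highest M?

Screen on constraints: k ≥ 39.5 W/(m·K); max service T ≥ 142 °C; cost ≤ 36 $/kg. Survivors: aluminum alloy, gray cast iron, brass.
Convert each candidate to consistent units, then evaluate M:
  aluminum alloy: E = 72.46 GPa, ρ = 2840 kg/m³
  gray cast iron: E = 104.1 GPa, ρ = 7060 kg/m³
  brass: E = 98.18 GPa, ρ = 8650 kg/m³
  aluminum alloy: M = 1.47×10⁻³
  gray cast iron: M = 0.666×10⁻³
  brass: M = 0.533×10⁻³
The maximum is for aluminum alloy.

aluminum alloy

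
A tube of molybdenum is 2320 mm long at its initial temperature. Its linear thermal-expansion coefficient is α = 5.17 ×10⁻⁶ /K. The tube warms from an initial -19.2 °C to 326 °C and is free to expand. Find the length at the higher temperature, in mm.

2324.1 mm

ΔT = 326 − (-19.2) = 345.2 K.
ΔL = α·L₀·ΔT = 5.17×10⁻⁶ × 2320 mm × 345.2 K = 4.14 mm.
L = L₀ + ΔL = 2320 + 4.14 = 2324.1 mm.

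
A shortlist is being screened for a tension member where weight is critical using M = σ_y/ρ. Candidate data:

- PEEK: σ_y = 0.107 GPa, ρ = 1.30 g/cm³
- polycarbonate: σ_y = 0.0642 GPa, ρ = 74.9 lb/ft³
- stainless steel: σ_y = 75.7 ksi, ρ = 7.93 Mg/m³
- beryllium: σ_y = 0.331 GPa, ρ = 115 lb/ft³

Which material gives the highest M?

beryllium

Convert each candidate to consistent units, then evaluate M:
  PEEK: σ_y = 107.0 MPa, ρ = 1300 kg/m³
  polycarbonate: σ_y = 64.20 MPa, ρ = 1200 kg/m³
  stainless steel: σ_y = 521.9 MPa, ρ = 7930 kg/m³
  beryllium: σ_y = 331.0 MPa, ρ = 1842 kg/m³
  beryllium: M = 180 kN·m/kg
  PEEK: M = 82.3 kN·m/kg
  stainless steel: M = 65.8 kN·m/kg
  polycarbonate: M = 53.5 kN·m/kg
Beryllium ranks first.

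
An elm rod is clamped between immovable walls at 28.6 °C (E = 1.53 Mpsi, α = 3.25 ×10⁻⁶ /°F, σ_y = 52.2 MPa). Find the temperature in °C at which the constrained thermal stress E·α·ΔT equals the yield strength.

E = 1.53 Mpsi = 10.55 GPa.
α = 3.25×10⁻⁶/°F × 9/5 = 5.85×10⁻⁶/K.
E·α·ΔT = 52.20 MPa ⇒ ΔT = 52.20 / (10.55×10³ × 5.85×10⁻⁶) = 845.9 K.
T = 28.6 + 845.9 = 874.5 °C.

874 °C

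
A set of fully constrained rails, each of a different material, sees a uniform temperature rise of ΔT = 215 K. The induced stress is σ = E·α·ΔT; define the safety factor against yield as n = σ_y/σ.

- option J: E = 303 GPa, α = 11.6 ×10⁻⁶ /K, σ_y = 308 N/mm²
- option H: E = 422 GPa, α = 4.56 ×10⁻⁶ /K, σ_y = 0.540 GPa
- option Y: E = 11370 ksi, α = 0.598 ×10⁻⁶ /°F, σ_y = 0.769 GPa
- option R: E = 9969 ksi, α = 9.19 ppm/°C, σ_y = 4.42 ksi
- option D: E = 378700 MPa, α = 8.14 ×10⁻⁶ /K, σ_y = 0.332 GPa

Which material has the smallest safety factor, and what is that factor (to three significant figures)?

option R, n = 0.224

In consistent units (E in GPa, α in ×10⁻⁶/K, σ_y in MPa):
  option J: E = 303.0, α = 11.6, σ_y = 308.0 → σ = 756 MPa, n = 0.408
  option H: E = 422.0, α = 4.56, σ_y = 540.0 → σ = 414 MPa, n = 1.31
  option Y: E = 78.39, α = 1.08, σ_y = 769.0 → σ = 18.1 MPa, n = 42.4
  option R: E = 68.73, α = 9.19, σ_y = 30.47 → σ = 136 MPa, n = 0.224
  option D: E = 378.7, α = 8.14, σ_y = 332.0 → σ = 663 MPa, n = 0.501
Smallest n: option R with n = 0.224.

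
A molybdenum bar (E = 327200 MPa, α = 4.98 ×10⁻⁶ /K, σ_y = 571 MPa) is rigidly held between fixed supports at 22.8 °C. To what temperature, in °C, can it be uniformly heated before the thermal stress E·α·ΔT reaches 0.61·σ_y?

237 °C

E = 327200 MPa = 327.2 GPa.
E·α·ΔT = 348.3 MPa ⇒ ΔT = 348.3 / (327.2×10³ × 4.98×10⁻⁶) = 213.8 K.
T = 22.8 + 213.8 = 236.6 °C.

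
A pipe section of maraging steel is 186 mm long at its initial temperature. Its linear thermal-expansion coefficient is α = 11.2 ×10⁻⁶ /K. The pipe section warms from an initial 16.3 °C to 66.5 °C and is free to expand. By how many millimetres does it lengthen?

ΔT = 66.5 − 16.3 = 50.20 K.
ΔL = α·L₀·ΔT = 11.2×10⁻⁶ × 186 mm × 50.20 K = 0.105 mm.

0.105 mm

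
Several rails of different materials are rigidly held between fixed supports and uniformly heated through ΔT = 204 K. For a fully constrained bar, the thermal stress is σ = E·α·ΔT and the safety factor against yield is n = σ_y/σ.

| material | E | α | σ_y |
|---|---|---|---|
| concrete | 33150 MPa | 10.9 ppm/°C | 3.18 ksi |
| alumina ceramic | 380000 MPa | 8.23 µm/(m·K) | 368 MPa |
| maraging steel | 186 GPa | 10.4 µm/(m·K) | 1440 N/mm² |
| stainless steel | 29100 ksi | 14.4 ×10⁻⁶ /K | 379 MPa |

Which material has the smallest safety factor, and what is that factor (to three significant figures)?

In consistent units (E in GPa, α in ×10⁻⁶/K, σ_y in MPa):
  concrete: E = 33.15, α = 10.9, σ_y = 21.93 → σ = 73.7 MPa, n = 0.297
  alumina ceramic: E = 380.0, α = 8.23, σ_y = 368.0 → σ = 638 MPa, n = 0.577
  maraging steel: E = 186.0, α = 10.4, σ_y = 1440 → σ = 395 MPa, n = 3.65
  stainless steel: E = 200.6, α = 14.4, σ_y = 379.0 → σ = 589 MPa, n = 0.643
Concrete has the lowest safety factor, n = 0.297.

concrete, n = 0.297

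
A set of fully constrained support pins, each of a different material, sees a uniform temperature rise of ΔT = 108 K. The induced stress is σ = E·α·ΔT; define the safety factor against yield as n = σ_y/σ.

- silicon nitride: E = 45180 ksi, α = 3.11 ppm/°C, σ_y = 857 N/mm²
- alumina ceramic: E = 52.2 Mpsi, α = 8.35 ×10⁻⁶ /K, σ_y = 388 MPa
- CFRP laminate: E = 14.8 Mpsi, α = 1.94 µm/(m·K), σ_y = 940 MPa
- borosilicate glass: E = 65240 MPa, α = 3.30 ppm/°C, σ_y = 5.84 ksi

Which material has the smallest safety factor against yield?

alumina ceramic

Converting E to GPa, α to ×10⁻⁶/K, σ_y to MPa, then σ and n for each:
  silicon nitride: E = 311.5, α = 3.11, σ_y = 857.0 → σ = 105 MPa, n = 8.19
  alumina ceramic: E = 359.9, α = 8.35, σ_y = 388.0 → σ = 325 MPa, n = 1.20
  CFRP laminate: E = 102.0, α = 1.94, σ_y = 940.0 → σ = 21.4 MPa, n = 44.0
  borosilicate glass: E = 65.24, α = 3.30, σ_y = 40.27 → σ = 23.3 MPa, n = 1.73
Smallest n: alumina ceramic with n = 1.20.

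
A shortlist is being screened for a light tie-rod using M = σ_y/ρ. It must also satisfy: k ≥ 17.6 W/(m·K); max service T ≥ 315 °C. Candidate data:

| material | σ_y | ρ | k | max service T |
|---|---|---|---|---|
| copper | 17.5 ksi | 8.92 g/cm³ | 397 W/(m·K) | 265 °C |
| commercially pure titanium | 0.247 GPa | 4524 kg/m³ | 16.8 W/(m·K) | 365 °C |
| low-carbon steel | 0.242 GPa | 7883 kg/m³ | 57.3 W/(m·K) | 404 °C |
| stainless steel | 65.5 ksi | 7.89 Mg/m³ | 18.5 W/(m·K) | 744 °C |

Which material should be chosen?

Screen on constraints: k ≥ 17.6 W/(m·K); max service T ≥ 315 °C. Survivors: low-carbon steel, stainless steel.
After converting to SI:
  low-carbon steel: σ_y = 242.0 MPa, ρ = 7883 kg/m³
  stainless steel: σ_y = 451.6 MPa, ρ = 7890 kg/m³
  stainless steel: M = 57.2 kN·m/kg
  low-carbon steel: M = 30.7 kN·m/kg
The maximum is for stainless steel.

stainless steel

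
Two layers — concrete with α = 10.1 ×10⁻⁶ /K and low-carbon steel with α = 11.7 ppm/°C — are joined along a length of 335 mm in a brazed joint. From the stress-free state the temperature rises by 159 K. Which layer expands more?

low-carbon steel

α(concrete) = 10.1×10⁻⁶/K vs α(low-carbon steel) = 11.7×10⁻⁶/K.
Higher α expands more for the same ΔT: low-carbon steel.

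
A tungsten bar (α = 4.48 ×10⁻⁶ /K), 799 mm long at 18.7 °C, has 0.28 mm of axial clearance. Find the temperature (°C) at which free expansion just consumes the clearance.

α·L₀·ΔT = 0.28 mm ⇒ ΔT = 0.28 / (4.48×10⁻⁶ × 799.0) = 78.22 K.
T = 18.7 + 78.22 = 96.92 °C.

96.9 °C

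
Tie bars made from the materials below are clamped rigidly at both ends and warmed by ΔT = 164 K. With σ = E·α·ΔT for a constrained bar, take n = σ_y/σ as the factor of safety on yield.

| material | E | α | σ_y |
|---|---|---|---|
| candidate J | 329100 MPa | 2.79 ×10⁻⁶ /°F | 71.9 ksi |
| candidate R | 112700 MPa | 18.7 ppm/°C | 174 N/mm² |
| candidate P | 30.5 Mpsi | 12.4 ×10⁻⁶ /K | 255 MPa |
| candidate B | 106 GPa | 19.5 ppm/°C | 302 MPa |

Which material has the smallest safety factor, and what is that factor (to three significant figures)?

Per material, after unit conversion:
  candidate J: E = 329.1, α = 5.02, σ_y = 495.7 → σ = 271 MPa, n = 1.83
  candidate R: E = 112.7, α = 18.7, σ_y = 174.0 → σ = 346 MPa, n = 0.503
  candidate P: E = 210.3, α = 12.4, σ_y = 255.0 → σ = 428 MPa, n = 0.596
  candidate B: E = 106.0, α = 19.5, σ_y = 302.0 → σ = 339 MPa, n = 0.891
Candidate R has the lowest safety factor, n = 0.503.

candidate R, n = 0.503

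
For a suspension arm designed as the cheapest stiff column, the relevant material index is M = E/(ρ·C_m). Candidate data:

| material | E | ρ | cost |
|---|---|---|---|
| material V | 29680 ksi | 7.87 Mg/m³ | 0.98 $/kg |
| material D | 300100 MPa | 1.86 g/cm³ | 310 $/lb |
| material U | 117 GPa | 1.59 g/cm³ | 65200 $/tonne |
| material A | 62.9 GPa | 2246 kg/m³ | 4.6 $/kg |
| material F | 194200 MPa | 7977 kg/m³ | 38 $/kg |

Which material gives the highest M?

material V

Putting every candidate on a common basis:
  material V: E = 204.6 GPa, ρ = 7870 kg/m³, cost = 0.9800 $/kg
  material D: E = 300.1 GPa, ρ = 1860 kg/m³, cost = 683.4 $/kg
  material U: E = 117.0 GPa, ρ = 1590 kg/m³, cost = 65.20 $/kg
  material A: E = 62.90 GPa, ρ = 2246 kg/m³, cost = 4.600 $/kg
  material F: E = 194.2 GPa, ρ = 7977 kg/m³, cost = 38.00 $/kg
  material V: M = 26.5 MN·m per $
  material A: M = 6.09 MN·m per $
  material U: M = 1.13 MN·m per $
  material F: M = 0.641 MN·m per $
  material D: M = 0.236 MN·m per $
The maximum is for material V.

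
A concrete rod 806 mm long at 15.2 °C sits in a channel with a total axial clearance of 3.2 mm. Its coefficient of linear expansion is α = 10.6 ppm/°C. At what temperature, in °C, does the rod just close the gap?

390 °C

α·L₀·ΔT = 3.2 mm ⇒ ΔT = 3.2 / (10.6×10⁻⁶ × 806.0) = 374.5 K.
T = 15.2 + 374.5 = 389.7 °C.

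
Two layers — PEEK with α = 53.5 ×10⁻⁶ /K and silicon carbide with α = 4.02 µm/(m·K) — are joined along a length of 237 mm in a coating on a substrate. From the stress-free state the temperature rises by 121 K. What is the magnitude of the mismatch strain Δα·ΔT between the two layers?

Δα = |53.5 − 4.02|×10⁻⁶/K = 49.5×10⁻⁶/K.
Mismatch strain = Δα·ΔT = 49.5×10⁻⁶ × 121.0 = 5.99×10⁻³.

5.99×10⁻³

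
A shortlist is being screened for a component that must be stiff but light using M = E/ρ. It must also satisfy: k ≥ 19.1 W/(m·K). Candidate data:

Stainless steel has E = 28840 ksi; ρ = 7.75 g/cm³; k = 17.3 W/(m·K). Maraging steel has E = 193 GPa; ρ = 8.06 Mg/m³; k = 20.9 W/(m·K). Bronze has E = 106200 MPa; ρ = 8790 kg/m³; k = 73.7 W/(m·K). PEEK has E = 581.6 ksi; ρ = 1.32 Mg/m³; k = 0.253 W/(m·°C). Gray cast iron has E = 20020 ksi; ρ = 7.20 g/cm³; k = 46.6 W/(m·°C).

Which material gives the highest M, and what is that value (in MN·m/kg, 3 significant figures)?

Screen on constraints: k ≥ 19.1 W/(m·K). Survivors: maraging steel, bronze, gray cast iron.
Convert each candidate to consistent units, then evaluate M:
  maraging steel: E = 193.0 GPa, ρ = 8060 kg/m³
  bronze: E = 106.2 GPa, ρ = 8790 kg/m³
  gray cast iron: E = 138.0 GPa, ρ = 7200 kg/m³
  maraging steel: M = 23.9 MN·m/kg
  gray cast iron: M = 19.2 MN·m/kg
  bronze: M = 12.1 MN·m/kg
Highest index: maraging steel.

maraging steel, M = 23.9 MN·m/kg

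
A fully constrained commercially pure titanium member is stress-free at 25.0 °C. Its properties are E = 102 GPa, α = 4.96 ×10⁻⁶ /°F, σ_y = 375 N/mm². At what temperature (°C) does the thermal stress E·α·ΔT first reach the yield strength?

α = 4.96×10⁻⁶/°F × 9/5 = 8.93×10⁻⁶/K.
σ_y = 375 N/mm² = 375.0 MPa.
E·α·ΔT = 375.0 MPa ⇒ ΔT = 375.0 / (102.0×10³ × 8.93×10⁻⁶) = 411.8 K.
T = 25.0 + 411.8 = 436.8 °C.

437 °C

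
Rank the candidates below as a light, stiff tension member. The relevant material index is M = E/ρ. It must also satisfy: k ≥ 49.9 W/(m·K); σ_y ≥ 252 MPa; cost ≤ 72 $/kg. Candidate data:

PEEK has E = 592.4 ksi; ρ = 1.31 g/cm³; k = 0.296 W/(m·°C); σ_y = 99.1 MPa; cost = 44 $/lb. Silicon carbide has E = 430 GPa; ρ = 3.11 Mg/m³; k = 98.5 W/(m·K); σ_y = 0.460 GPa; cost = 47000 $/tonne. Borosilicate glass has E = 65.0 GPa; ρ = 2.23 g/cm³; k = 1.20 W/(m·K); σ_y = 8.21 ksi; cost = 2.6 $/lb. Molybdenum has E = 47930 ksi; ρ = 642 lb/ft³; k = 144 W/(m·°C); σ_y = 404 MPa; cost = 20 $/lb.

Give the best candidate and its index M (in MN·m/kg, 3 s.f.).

silicon carbide, M = 138 MN·m/kg

Screen on constraints: k ≥ 49.9 W/(m·K); σ_y ≥ 252 MPa; cost ≤ 72 $/kg. Survivors: silicon carbide, molybdenum.
Normalizing units and computing the index:
  silicon carbide: E = 430.0 GPa, ρ = 3110 kg/m³
  molybdenum: E = 330.5 GPa, ρ = 10280 kg/m³
  silicon carbide: M = 138 MN·m/kg
  molybdenum: M = 32.1 MN·m/kg
Silicon carbide ranks first.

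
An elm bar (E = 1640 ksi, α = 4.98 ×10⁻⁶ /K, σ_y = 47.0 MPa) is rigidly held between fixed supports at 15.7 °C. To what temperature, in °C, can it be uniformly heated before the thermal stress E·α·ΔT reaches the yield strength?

850 °C

E = 1640 ksi = 11.31 GPa.
E·α·ΔT = 47.00 MPa ⇒ ΔT = 47.00 / (11.31×10³ × 4.98×10⁻⁶) = 834.7 K.
T = 15.7 + 834.7 = 850.4 °C.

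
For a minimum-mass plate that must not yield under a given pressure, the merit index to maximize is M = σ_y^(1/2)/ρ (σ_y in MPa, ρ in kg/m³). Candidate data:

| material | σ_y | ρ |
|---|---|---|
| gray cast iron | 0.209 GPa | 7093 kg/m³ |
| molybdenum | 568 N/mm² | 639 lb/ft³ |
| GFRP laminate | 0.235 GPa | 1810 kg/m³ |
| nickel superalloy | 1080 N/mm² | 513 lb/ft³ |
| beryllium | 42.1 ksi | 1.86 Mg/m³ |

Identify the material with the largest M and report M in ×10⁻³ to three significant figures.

Convert each candidate to consistent units, then evaluate M:
  gray cast iron: σ_y = 209.0 MPa, ρ = 7093 kg/m³
  molybdenum: σ_y = 568.0 MPa, ρ = 10240 kg/m³
  GFRP laminate: σ_y = 235.0 MPa, ρ = 1810 kg/m³
  nickel superalloy: σ_y = 1080 MPa, ρ = 8217 kg/m³
  beryllium: σ_y = 290.3 MPa, ρ = 1860 kg/m³
  beryllium: M = 9.16×10⁻³
  GFRP laminate: M = 8.47×10⁻³
  nickel superalloy: M = 4.00×10⁻³
  molybdenum: M = 2.33×10⁻³
  gray cast iron: M = 2.04×10⁻³
Beryllium ranks first.

beryllium, M = 9.16×10⁻³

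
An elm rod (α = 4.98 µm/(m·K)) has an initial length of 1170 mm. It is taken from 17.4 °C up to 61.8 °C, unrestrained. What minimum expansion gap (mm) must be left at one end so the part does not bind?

0.259 mm

ΔT = 61.8 − 17.4 = 44.40 K.
ΔL = α·L₀·ΔT = 4.98×10⁻⁶ × 1170 mm × 44.40 K = 0.259 mm.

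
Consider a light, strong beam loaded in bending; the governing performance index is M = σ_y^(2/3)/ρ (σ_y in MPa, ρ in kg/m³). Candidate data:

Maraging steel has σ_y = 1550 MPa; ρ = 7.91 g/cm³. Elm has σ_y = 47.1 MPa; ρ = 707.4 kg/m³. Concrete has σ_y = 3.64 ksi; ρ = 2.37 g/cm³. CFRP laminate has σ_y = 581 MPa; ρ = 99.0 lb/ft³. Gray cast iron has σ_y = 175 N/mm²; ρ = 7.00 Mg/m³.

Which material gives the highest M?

CFRP laminate

Putting every candidate on a common basis:
  maraging steel: σ_y = 1550 MPa, ρ = 7910 kg/m³
  elm: σ_y = 47.10 MPa, ρ = 707.4 kg/m³
  concrete: σ_y = 25.10 MPa, ρ = 2370 kg/m³
  CFRP laminate: σ_y = 581.0 MPa, ρ = 1586 kg/m³
  gray cast iron: σ_y = 175.0 MPa, ρ = 7000 kg/m³
  CFRP laminate: M = 43.9×10⁻³
  elm: M = 18.4×10⁻³
  maraging steel: M = 16.9×10⁻³
  gray cast iron: M = 4.47×10⁻³
  concrete: M = 3.62×10⁻³
CFRP laminate ranks first.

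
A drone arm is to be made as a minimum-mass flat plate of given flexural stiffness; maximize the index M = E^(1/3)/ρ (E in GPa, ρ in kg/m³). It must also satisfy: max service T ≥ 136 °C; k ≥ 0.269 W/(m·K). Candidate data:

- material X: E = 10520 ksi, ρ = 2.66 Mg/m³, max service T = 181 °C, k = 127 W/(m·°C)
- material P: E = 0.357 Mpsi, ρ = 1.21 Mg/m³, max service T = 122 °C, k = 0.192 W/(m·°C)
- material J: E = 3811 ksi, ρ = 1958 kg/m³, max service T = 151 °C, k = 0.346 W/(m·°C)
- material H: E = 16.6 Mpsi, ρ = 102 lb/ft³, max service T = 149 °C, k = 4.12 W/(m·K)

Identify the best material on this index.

material H

Screen on constraints: max service T ≥ 136 °C; k ≥ 0.269 W/(m·K). Survivors: material X, material J, material H.
In SI units:
  material X: E = 72.53 GPa, ρ = 2660 kg/m³
  material J: E = 26.28 GPa, ρ = 1958 kg/m³
  material H: E = 114.5 GPa, ρ = 1634 kg/m³
  material H: M = 2.97×10⁻³
  material X: M = 1.57×10⁻³
  material J: M = 1.52×10⁻³
The maximum is for material H.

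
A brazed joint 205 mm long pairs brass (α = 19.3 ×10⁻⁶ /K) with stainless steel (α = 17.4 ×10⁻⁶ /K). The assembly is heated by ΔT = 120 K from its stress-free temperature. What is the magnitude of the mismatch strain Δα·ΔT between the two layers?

2.28×10⁻⁴

Δα = |19.3 − 17.4|×10⁻⁶/K = 1.90×10⁻⁶/K.
Mismatch strain = Δα·ΔT = 1.90×10⁻⁶ × 120.0 = 2.28×10⁻⁴.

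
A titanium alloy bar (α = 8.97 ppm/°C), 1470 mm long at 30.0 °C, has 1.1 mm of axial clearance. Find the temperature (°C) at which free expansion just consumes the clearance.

α·L₀·ΔT = 1.1 mm ⇒ ΔT = 1.1 / (8.97×10⁻⁶ × 1470.0) = 83.42 K.
T = 30.0 + 83.42 = 113.4 °C.

113 °C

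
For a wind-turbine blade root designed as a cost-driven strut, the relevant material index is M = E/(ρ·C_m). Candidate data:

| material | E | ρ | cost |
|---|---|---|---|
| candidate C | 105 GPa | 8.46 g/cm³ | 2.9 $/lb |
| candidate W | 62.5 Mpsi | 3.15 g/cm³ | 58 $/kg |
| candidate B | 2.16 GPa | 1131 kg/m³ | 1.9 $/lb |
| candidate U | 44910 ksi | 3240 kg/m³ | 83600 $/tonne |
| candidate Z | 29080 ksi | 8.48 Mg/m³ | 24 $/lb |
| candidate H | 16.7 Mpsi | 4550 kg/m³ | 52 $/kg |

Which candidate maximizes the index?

Convert each candidate to consistent units, then evaluate M:
  candidate C: E = 105.0 GPa, ρ = 8460 kg/m³, cost = 6.393 $/kg
  candidate W: E = 430.9 GPa, ρ = 3150 kg/m³, cost = 58.00 $/kg
  candidate B: E = 2.160 GPa, ρ = 1131 kg/m³, cost = 4.189 $/kg
  candidate U: E = 309.6 GPa, ρ = 3240 kg/m³, cost = 83.60 $/kg
  candidate Z: E = 200.5 GPa, ρ = 8480 kg/m³, cost = 52.91 $/kg
  candidate H: E = 115.1 GPa, ρ = 4550 kg/m³, cost = 52.00 $/kg
  candidate W: M = 2.36 MN·m per $
  candidate C: M = 1.94 MN·m per $
  candidate U: M = 1.14 MN·m per $
  candidate H: M = 0.487 MN·m per $
  candidate B: M = 0.456 MN·m per $
  candidate Z: M = 0.447 MN·m per $
Highest index: candidate W.

candidate W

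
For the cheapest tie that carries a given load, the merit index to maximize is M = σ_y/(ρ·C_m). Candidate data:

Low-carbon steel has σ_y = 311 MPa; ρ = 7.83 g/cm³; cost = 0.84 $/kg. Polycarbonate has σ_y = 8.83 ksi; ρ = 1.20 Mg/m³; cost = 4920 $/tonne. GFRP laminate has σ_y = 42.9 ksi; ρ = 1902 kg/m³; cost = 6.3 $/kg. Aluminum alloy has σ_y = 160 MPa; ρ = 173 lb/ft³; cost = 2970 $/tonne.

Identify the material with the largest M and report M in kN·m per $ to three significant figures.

low-carbon steel, M = 47.3 kN·m per $

Putting every candidate on a common basis:
  low-carbon steel: σ_y = 311.0 MPa, ρ = 7830 kg/m³, cost = 0.8400 $/kg
  polycarbonate: σ_y = 60.88 MPa, ρ = 1200 kg/m³, cost = 4.920 $/kg
  GFRP laminate: σ_y = 295.8 MPa, ρ = 1902 kg/m³, cost = 6.300 $/kg
  aluminum alloy: σ_y = 160.0 MPa, ρ = 2771 kg/m³, cost = 2.970 $/kg
  low-carbon steel: M = 47.3 kN·m per $
  GFRP laminate: M = 24.7 kN·m per $
  aluminum alloy: M = 19.4 kN·m per $
  polycarbonate: M = 10.3 kN·m per $
Low-carbon steel ranks first.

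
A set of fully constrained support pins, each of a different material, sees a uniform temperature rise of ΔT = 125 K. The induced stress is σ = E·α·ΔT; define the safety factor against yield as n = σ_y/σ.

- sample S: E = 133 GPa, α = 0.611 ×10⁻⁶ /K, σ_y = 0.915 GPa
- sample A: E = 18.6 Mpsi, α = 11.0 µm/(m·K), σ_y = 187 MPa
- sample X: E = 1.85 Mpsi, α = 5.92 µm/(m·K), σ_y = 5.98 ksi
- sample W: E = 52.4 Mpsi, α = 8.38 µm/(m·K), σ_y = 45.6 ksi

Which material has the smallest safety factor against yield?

sample W

In consistent units (E in GPa, α in ×10⁻⁶/K, σ_y in MPa):
  sample S: E = 133.0, α = 0.611, σ_y = 915.0 → σ = 10.2 MPa, n = 90.1
  sample A: E = 128.2, α = 11.0, σ_y = 187.0 → σ = 176 MPa, n = 1.06
  sample X: E = 12.76, α = 5.92, σ_y = 41.23 → σ = 9.44 MPa, n = 4.37
  sample W: E = 361.3, α = 8.38, σ_y = 314.4 → σ = 378 MPa, n = 0.831
Sample W has the lowest safety factor, n = 0.831.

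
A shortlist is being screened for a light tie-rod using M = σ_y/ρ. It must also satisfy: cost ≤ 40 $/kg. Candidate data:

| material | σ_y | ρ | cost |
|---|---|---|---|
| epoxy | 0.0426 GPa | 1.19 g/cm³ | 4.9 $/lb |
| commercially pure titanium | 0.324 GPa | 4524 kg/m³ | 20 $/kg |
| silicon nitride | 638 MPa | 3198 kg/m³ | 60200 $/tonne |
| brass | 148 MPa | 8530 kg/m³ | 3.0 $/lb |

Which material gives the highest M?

Screen on constraints: cost ≤ 40 $/kg. Survivors: epoxy, commercially pure titanium, brass.
Putting every candidate on a common basis:
  epoxy: σ_y = 42.60 MPa, ρ = 1190 kg/m³
  commercially pure titanium: σ_y = 324.0 MPa, ρ = 4524 kg/m³
  brass: σ_y = 148.0 MPa, ρ = 8530 kg/m³
  commercially pure titanium: M = 71.6 kN·m/kg
  epoxy: M = 35.8 kN·m/kg
  brass: M = 17.4 kN·m/kg
The maximum is for commercially pure titanium.

commercially pure titanium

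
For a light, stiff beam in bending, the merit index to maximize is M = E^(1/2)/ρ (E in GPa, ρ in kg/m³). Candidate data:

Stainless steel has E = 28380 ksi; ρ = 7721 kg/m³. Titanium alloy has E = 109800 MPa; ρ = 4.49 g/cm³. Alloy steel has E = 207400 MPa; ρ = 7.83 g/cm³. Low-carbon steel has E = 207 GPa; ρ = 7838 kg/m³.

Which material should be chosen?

In SI units:
  stainless steel: E = 195.7 GPa, ρ = 7721 kg/m³
  titanium alloy: E = 109.8 GPa, ρ = 4490 kg/m³
  alloy steel: E = 207.4 GPa, ρ = 7830 kg/m³
  low-carbon steel: E = 207.0 GPa, ρ = 7838 kg/m³
  titanium alloy: M = 2.33×10⁻³
  alloy steel: M = 1.84×10⁻³
  low-carbon steel: M = 1.84×10⁻³
  stainless steel: M = 1.81×10⁻³
Titanium alloy has the largest M.

titanium alloy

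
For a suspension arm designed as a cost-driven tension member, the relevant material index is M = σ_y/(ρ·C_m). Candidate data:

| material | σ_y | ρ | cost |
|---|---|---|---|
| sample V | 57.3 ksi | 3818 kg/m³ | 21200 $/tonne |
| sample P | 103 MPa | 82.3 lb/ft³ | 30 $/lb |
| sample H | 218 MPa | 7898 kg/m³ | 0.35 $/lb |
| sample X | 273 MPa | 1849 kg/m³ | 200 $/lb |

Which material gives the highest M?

sample H

Normalizing units and computing the index:
  sample V: σ_y = 395.1 MPa, ρ = 3818 kg/m³, cost = 21.20 $/kg
  sample P: σ_y = 103.0 MPa, ρ = 1318 kg/m³, cost = 66.14 $/kg
  sample H: σ_y = 218.0 MPa, ρ = 7898 kg/m³, cost = 0.7716 $/kg
  sample X: σ_y = 273.0 MPa, ρ = 1849 kg/m³, cost = 440.9 $/kg
  sample H: M = 35.8 kN·m per $
  sample V: M = 4.88 kN·m per $
  sample P: M = 1.18 kN·m per $
  sample X: M = 0.335 kN·m per $
Sample H has the largest M.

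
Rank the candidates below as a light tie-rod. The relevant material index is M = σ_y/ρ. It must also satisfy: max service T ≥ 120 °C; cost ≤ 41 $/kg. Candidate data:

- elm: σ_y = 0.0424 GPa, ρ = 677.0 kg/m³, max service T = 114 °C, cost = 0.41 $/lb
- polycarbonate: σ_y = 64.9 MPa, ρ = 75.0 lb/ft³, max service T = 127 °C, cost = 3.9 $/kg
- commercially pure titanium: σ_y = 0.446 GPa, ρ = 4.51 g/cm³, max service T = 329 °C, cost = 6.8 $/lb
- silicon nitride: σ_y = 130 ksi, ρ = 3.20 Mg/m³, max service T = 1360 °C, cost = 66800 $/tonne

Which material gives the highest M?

Screen on constraints: max service T ≥ 120 °C; cost ≤ 41 $/kg. Survivors: polycarbonate, commercially pure titanium.
Putting every candidate on a common basis:
  polycarbonate: σ_y = 64.90 MPa, ρ = 1201 kg/m³
  commercially pure titanium: σ_y = 446.0 MPa, ρ = 4510 kg/m³
  commercially pure titanium: M = 98.9 kN·m/kg
  polycarbonate: M = 54.0 kN·m/kg
Highest index: commercially pure titanium.

commercially pure titanium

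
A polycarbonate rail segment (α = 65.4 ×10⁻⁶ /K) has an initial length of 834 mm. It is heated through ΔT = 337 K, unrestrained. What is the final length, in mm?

852.38 mm

ΔL = α·L₀·ΔT = 65.4×10⁻⁶ × 834 mm × 337.0 K = 18.4 mm.
L = L₀ + ΔL = 834 + 18.4 = 852.38 mm.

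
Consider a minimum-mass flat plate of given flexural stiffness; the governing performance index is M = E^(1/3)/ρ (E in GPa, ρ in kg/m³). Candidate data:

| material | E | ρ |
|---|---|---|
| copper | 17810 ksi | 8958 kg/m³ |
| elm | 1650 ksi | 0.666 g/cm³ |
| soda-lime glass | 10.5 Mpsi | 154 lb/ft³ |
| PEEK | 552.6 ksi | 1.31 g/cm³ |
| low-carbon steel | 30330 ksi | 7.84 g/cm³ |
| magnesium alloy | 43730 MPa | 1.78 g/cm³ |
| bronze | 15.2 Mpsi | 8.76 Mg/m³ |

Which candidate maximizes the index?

After converting to SI:
  copper: E = 122.8 GPa, ρ = 8958 kg/m³
  elm: E = 11.38 GPa, ρ = 666.0 kg/m³
  soda-lime glass: E = 72.39 GPa, ρ = 2467 kg/m³
  PEEK: E = 3.810 GPa, ρ = 1310 kg/m³
  low-carbon steel: E = 209.1 GPa, ρ = 7840 kg/m³
  magnesium alloy: E = 43.73 GPa, ρ = 1780 kg/m³
  bronze: E = 104.8 GPa, ρ = 8760 kg/m³
  elm: M = 3.38×10⁻³
  magnesium alloy: M = 1.98×10⁻³
  soda-lime glass: M = 1.69×10⁻³
  PEEK: M = 1.19×10⁻³
  low-carbon steel: M = 0.757×10⁻³
  copper: M = 0.555×10⁻³
  bronze: M = 0.538×10⁻³
Elm ranks first.

elm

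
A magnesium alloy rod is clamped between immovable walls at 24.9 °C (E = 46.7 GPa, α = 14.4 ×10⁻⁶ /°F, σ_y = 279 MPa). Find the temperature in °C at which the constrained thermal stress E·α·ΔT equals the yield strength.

α = 14.4×10⁻⁶/°F × 9/5 = 25.9×10⁻⁶/K.
E·α·ΔT = 279.0 MPa ⇒ ΔT = 279.0 / (46.70×10³ × 25.9×10⁻⁶) = 230.5 K.
T = 24.9 + 230.5 = 255.4 °C.

255 °C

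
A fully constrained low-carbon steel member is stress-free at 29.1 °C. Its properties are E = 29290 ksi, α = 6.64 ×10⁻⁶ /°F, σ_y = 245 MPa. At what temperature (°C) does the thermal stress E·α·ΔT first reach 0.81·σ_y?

E = 29290 ksi = 201.9 GPa.
α = 6.64×10⁻⁶/°F × 9/5 = 12.0×10⁻⁶/K.
E·α·ΔT = 198.5 MPa ⇒ ΔT = 198.5 / (201.9×10³ × 12.0×10⁻⁶) = 82.22 K.
T = 29.1 + 82.22 = 111.3 °C.

111 °C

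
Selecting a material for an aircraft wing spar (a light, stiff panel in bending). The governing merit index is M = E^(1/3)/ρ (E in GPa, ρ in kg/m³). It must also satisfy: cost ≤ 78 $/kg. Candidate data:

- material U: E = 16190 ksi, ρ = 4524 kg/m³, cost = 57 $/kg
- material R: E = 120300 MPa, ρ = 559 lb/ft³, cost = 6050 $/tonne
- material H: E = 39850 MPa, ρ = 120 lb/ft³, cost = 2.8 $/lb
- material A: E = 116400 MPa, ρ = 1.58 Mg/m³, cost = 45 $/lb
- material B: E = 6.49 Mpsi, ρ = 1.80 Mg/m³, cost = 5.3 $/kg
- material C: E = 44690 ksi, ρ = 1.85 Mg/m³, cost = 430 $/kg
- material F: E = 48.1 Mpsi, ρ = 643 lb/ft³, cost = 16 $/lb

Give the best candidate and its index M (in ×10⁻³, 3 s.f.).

Screen on constraints: cost ≤ 78 $/kg. Survivors: material U, material R, material H, material B, material F.
After converting to SI:
  material U: E = 111.6 GPa, ρ = 4524 kg/m³
  material R: E = 120.3 GPa, ρ = 8954 kg/m³
  material H: E = 39.85 GPa, ρ = 1922 kg/m³
  material B: E = 44.75 GPa, ρ = 1800 kg/m³
  material F: E = 331.6 GPa, ρ = 10300 kg/m³
  material B: M = 1.97×10⁻³
  material H: M = 1.78×10⁻³
  material U: M = 1.06×10⁻³
  material F: M = 0.672×10⁻³
  material R: M = 0.551×10⁻³
Material B has the largest M.

material B, M = 1.97×10⁻³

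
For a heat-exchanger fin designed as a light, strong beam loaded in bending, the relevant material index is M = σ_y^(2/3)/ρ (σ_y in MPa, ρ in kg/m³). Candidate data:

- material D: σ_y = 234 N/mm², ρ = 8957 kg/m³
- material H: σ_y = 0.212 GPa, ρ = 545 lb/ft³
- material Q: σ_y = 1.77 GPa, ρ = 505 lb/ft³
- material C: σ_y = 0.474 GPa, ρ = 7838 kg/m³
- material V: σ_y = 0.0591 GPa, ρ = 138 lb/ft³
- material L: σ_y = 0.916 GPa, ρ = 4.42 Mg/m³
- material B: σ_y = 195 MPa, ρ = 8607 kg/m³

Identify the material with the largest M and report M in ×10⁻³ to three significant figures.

After converting to SI:
  material D: σ_y = 234.0 MPa, ρ = 8957 kg/m³
  material H: σ_y = 212.0 MPa, ρ = 8730 kg/m³
  material Q: σ_y = 1770 MPa, ρ = 8089 kg/m³
  material C: σ_y = 474.0 MPa, ρ = 7838 kg/m³
  material V: σ_y = 59.10 MPa, ρ = 2211 kg/m³
  material L: σ_y = 916.0 MPa, ρ = 4420 kg/m³
  material B: σ_y = 195.0 MPa, ρ = 8607 kg/m³
  material L: M = 21.3×10⁻³
  material Q: M = 18.1×10⁻³
  material C: M = 7.76×10⁻³
  material V: M = 6.86×10⁻³
  material D: M = 4.24×10⁻³
  material H: M = 4.07×10⁻³
  material B: M = 3.91×10⁻³
Material L has the largest M.

material L, M = 21.3×10⁻³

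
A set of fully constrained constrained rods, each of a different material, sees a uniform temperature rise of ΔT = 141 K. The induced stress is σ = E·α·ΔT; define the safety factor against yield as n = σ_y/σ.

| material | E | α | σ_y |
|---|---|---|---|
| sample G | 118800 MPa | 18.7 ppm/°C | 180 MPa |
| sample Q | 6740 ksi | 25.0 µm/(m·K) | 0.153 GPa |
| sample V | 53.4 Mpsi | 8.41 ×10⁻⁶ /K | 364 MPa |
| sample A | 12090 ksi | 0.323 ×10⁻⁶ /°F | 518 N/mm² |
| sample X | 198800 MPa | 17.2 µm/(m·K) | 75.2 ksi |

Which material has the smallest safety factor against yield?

With everything in SI (GPa, ×10⁻⁶/K, MPa):
  sample G: E = 118.8, α = 18.7, σ_y = 180.0 → σ = 313 MPa, n = 0.575
  sample Q: E = 46.47, α = 25.0, σ_y = 153.0 → σ = 164 MPa, n = 0.934
  sample V: E = 368.2, α = 8.41, σ_y = 364.0 → σ = 437 MPa, n = 0.834
  sample A: E = 83.36, α = 0.581, σ_y = 518.0 → σ = 6.83 MPa, n = 75.8
  sample X: E = 198.8, α = 17.2, σ_y = 518.5 → σ = 482 MPa, n = 1.08
The minimum is sample G at n = 0.575.

sample G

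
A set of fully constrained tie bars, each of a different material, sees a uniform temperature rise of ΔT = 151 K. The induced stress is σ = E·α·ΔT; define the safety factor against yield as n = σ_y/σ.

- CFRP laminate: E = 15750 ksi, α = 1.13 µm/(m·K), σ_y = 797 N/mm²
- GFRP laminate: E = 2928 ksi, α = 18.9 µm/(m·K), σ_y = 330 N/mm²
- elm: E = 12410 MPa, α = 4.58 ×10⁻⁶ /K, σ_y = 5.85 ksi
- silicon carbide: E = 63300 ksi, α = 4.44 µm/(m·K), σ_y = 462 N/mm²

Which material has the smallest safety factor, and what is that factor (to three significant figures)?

silicon carbide, n = 1.58

Per material, after unit conversion:
  CFRP laminate: E = 108.6, α = 1.13, σ_y = 797.0 → σ = 18.5 MPa, n = 43.0
  GFRP laminate: E = 20.19, α = 18.9, σ_y = 330.0 → σ = 57.6 MPa, n = 5.73
  elm: E = 12.41, α = 4.58, σ_y = 40.33 → σ = 8.58 MPa, n = 4.70
  silicon carbide: E = 436.4, α = 4.44, σ_y = 462.0 → σ = 293 MPa, n = 1.58
The minimum is silicon carbide at n = 1.58.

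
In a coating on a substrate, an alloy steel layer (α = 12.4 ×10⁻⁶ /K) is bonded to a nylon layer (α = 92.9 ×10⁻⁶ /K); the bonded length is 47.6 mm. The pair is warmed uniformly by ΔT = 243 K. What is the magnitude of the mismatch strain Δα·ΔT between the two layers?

Δα = |12.4 − 92.9|×10⁻⁶/K = 80.5×10⁻⁶/K.
Mismatch strain = Δα·ΔT = 80.5×10⁻⁶ × 243.0 = 0.0196.

0.0196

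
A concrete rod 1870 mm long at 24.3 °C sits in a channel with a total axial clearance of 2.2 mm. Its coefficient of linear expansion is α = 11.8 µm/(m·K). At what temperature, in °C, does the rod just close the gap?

124 °C

α·L₀·ΔT = 2.2 mm ⇒ ΔT = 2.2 / (11.8×10⁻⁶ × 1870.0) = 99.70 K.
T = 24.3 + 99.70 = 124.0 °C.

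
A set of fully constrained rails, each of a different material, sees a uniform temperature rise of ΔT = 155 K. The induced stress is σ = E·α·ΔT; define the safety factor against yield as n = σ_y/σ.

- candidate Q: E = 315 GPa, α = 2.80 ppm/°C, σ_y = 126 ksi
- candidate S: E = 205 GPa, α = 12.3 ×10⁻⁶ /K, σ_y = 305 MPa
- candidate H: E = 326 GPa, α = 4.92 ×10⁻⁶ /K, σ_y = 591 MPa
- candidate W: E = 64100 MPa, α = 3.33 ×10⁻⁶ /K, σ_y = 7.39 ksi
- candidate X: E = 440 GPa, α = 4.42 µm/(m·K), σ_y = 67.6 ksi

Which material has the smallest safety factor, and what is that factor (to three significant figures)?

Per material, after unit conversion:
  candidate Q: E = 315.0, α = 2.80, σ_y = 868.7 → σ = 137 MPa, n = 6.35
  candidate S: E = 205.0, α = 12.3, σ_y = 305.0 → σ = 391 MPa, n = 0.780
  candidate H: E = 326.0, α = 4.92, σ_y = 591.0 → σ = 249 MPa, n = 2.38
  candidate W: E = 64.10, α = 3.33, σ_y = 50.95 → σ = 33.1 MPa, n = 1.54
  candidate X: E = 440.0, α = 4.42, σ_y = 466.1 → σ = 301 MPa, n = 1.55
Candidate S has the lowest safety factor, n = 0.780.

candidate S, n = 0.780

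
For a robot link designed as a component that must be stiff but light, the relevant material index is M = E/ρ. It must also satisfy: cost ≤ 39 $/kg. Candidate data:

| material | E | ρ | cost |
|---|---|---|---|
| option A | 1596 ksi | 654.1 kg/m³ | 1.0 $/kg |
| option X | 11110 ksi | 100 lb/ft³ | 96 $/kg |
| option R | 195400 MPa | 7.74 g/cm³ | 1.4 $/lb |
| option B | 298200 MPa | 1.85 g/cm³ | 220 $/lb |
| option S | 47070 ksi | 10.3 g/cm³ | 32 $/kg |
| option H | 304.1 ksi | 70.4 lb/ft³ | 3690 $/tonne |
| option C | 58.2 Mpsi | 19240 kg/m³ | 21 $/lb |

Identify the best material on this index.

option S

Screen on constraints: cost ≤ 39 $/kg. Survivors: option A, option R, option S, option H.
Putting every candidate on a common basis:
  option A: E = 11.00 GPa, ρ = 654.1 kg/m³
  option R: E = 195.4 GPa, ρ = 7740 kg/m³
  option S: E = 324.5 GPa, ρ = 10300 kg/m³
  option H: E = 2.097 GPa, ρ = 1128 kg/m³
  option S: M = 31.5 MN·m/kg
  option R: M = 25.2 MN·m/kg
  option A: M = 16.8 MN·m/kg
  option H: M = 1.86 MN·m/kg
Option S has the largest M.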